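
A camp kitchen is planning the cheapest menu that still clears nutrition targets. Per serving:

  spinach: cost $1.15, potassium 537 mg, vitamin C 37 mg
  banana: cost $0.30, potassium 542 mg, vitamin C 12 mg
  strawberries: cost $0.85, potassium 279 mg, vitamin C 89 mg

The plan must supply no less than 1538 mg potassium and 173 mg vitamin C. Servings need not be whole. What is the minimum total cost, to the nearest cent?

Two binding constraints pin down two serving amounts, so the optimal mix uses at most two foods. The candidates are each food alone (scaled to the tighter of potassium/vitamin C) and each pair with both constraints tight.
spinach only: max(1538/537, 173/37) = 4.676 servings → $5.38.
banana only: max(1538/542, 173/12) = 14.42 servings → $4.33.
strawberries only: max(1538/279, 173/89) = 5.513 servings → $4.69.
spinach + banana: intersection lies outside the first quadrant.
spinach + strawberries with both tight: 2.365 servings and 0.9606 servings → $3.54.
banana + strawberries with both tight: 1.974 servings and 1.678 servings → $2.02.
The minimum over all feasible corners is $2.02.

$2.02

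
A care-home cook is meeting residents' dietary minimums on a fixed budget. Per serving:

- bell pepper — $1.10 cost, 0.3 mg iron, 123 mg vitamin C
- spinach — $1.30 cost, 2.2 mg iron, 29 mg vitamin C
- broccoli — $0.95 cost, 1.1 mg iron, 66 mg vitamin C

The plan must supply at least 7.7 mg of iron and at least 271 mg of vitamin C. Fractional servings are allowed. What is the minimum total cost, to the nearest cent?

$5.54

Compare the cost at each extreme point of the feasible region.
bell pepper only: max(7.7/0.3, 271/123) = 25.67 servings → $28.23.
spinach only: max(7.7/2.2, 271/29) = 9.345 servings → $12.15.
broccoli only: max(7.7/1.1, 271/66) = 7 servings → $6.65.
bell pepper + spinach with both tight: 1.424 servings and 3.306 servings → $5.86.
bell pepper + broccoli: the both-tight solution has a negative serving — not a feasible corner.
spinach + broccoli with both tight: 1.854 servings and 3.291 servings → $5.54.
Cheapest feasible corner: $5.54.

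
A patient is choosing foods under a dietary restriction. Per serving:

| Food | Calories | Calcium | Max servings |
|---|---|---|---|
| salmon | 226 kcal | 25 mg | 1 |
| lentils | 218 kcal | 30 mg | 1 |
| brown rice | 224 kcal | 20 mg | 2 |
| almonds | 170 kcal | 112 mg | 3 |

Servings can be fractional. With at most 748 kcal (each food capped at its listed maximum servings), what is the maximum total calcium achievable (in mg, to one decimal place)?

Calcium per kcal: almonds 0.6588, lentils 0.1376, salmon 0.1106, brown rice 0.08929.
Take 3 servings of almonds: uses 510 kcal, +336.0 mg calcium (running total 336.0 mg).
Take 1 serving of lentils: uses 218 kcal, +30.0 mg calcium (running total 366.0 mg).
Take 0.0885 servings of salmon: uses 20 kcal, +2.2 mg calcium (running total 368.2 mg).
Filling greedily by calcium-per-kcal is optimal for one linear limit, giving 368.2 mg.

368.2 mg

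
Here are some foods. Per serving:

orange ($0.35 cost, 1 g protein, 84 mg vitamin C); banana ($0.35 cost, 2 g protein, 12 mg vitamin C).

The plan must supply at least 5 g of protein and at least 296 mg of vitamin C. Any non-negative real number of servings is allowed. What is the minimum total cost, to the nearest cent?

With two linear requirements the optimum uses one or two foods; enumerate the corners.
orange only: max(5/1, 296/84) = 5 servings → $1.75.
banana only: max(5/2, 296/12) = 24.67 servings → $8.63.
orange + banana with both tight: 3.41 servings and 0.7949 servings → $1.47.
The minimum over all feasible corners is $1.47.

$1.47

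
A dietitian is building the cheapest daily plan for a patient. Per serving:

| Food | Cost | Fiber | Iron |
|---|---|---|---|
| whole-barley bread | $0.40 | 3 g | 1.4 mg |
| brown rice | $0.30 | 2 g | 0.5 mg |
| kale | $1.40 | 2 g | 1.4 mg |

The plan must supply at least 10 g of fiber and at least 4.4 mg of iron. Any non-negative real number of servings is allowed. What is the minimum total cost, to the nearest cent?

$1.33

With two linear requirements the optimum uses one or two foods; enumerate the corners.
whole-barley bread only: max(10/3, 4.4/1.4) = 3.333 servings → $1.33.
brown rice only: max(10/2, 4.4/0.5) = 8.8 servings → $2.64.
kale only: max(10/2, 4.4/1.4) = 5 servings → $7.00.
whole-barley bread + brown rice with both tight: 2.923 servings and 0.6154 servings → $1.35.
whole-barley bread + kale: the both-tight solution has a negative serving — not a feasible corner.
brown rice + kale with both tight: 2.889 servings and 2.111 servings → $3.82.
The minimum over all feasible corners is $1.33.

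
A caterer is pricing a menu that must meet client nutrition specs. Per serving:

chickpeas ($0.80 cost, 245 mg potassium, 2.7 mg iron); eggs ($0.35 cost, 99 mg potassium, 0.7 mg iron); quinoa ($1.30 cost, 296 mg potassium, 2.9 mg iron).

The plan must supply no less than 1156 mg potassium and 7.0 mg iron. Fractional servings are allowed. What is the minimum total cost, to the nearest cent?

chickpeas only: max(1156/245, 7.0/2.7) = 4.718 servings → $3.77.
eggs only: max(1156/99, 7.0/0.7) = 11.68 servings → $4.09.
quinoa only: max(1156/296, 7.0/2.9) = 3.905 servings → $5.08.
chickpeas + eggs with both targets exact would need a negative amount; discard.
chickpeas + quinoa: intersection lies outside the first quadrant.
eggs + quinoa with both targets exact would need a negative amount; discard.
So the least-cost plan costs $3.77.

$3.77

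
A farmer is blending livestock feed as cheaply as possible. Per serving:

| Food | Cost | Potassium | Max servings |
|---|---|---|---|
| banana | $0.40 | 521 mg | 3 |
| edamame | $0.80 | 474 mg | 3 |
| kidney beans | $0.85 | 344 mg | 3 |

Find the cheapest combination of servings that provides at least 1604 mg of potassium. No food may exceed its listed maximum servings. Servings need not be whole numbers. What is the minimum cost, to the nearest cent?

$1.27

Cost per mg of potassium: banana $0.0008, edamame $0.0017, kidney beans $0.0025.
Take 3 servings of banana: +1563.0 mg potassium for $1.20 (total $1.20, still need 41.0 mg).
Take 0.0865 servings of edamame: +41.0 mg potassium for $0.07 (total $1.27, still need 0.0 mg).
Greedy by cheapest-per-mg is optimal for a single linear constraint, so the minimum cost is $1.27.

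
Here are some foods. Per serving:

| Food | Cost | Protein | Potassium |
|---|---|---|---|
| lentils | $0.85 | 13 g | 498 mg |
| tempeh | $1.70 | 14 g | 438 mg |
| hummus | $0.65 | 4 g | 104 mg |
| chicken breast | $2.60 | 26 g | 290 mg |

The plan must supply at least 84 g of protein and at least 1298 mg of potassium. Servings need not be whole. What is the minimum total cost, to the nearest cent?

At the optimum either one food covers both requirements or two foods hit both targets exactly; no other combination can be cheaper.
lentils only: max(84/13, 1298/498) = 6.462 servings → $5.49.
tempeh only: max(84/14, 1298/438) = 6 servings → $10.20.
hummus only: max(84/4, 1298/104) = 21 servings → $13.65.
chicken breast only: max(84/26, 1298/290) = 4.476 servings → $11.64.
lentils + tempeh with both targets exact would need a negative amount; discard.
lentils + hummus with both targets exact would need a negative amount; discard.
lentils + chicken breast with both tight: 1.023 servings and 2.719 servings → $7.94.
tempeh + hummus with both targets exact would need a negative amount; discard.
tempeh + chicken breast with both tight: 1.281 servings and 2.541 servings → $8.78.
hummus + chicken breast with both tight: 6.08 servings and 2.295 servings → $9.92.
Cheapest feasible corner: $5.49.

$5.49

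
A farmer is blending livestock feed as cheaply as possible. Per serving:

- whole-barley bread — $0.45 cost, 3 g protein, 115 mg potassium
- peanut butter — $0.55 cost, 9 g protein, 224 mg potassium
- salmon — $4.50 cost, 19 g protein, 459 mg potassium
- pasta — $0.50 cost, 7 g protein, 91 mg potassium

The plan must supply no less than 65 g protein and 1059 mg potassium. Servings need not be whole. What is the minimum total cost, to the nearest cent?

This is a tiny linear program; its minimum lies at a vertex of the feasible set. List the vertices and price them.
whole-barley bread only: max(65/3, 1059/115) = 21.67 servings → $9.75.
peanut butter only: max(65/9, 1059/224) = 7.222 servings → $3.97.
salmon only: max(65/19, 1059/459) = 3.421 servings → $15.39.
pasta only: max(65/7, 1059/91) = 11.64 servings → $5.82.
whole-barley bread + peanut butter: intersection lies outside the first quadrant.
whole-barley bread + salmon: intersection lies outside the first quadrant.
whole-barley bread + pasta with both tight: 2.816 servings and 8.079 servings → $5.31.
peanut butter + salmon: the both-tight solution has a negative serving — not a feasible corner.
peanut butter + pasta with both tight: 2 servings and 6.714 servings → $4.46.
salmon + pasta with both tight: 1.009 servings and 6.546 servings → $7.82.
The minimum over all feasible corners is $3.97.

$3.97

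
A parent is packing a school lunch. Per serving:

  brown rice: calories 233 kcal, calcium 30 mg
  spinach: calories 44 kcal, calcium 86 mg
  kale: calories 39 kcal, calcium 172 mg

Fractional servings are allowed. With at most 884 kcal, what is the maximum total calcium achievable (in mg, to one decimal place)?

Calcium per kcal: kale 4.41, spinach 1.955, brown rice 0.1288.
With no serving limits, spend the whole calories allowance on kale: 884 kcal / 39 kcal × 172 mg = 3898.7 mg.

3898.7 mg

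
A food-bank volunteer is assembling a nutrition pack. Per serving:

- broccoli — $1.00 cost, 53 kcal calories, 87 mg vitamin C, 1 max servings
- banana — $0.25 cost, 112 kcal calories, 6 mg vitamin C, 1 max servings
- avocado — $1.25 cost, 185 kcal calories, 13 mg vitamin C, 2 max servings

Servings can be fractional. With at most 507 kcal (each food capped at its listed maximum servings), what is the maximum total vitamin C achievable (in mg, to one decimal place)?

Vitamin C per kcal: broccoli 1.642, avocado 0.07027, banana 0.05357.
Take 1 serving of broccoli: uses 53 kcal, +87.0 mg vitamin C (running total 87.0 mg).
Take 2 servings of avocado: uses 370 kcal, +26.0 mg vitamin C (running total 113.0 mg).
Take 0.75 servings of banana: uses 84 kcal, +4.5 mg vitamin C (running total 117.5 mg).
Greedy by best ratio exhausts the calories allowance optimally: 117.5 mg.

117.5 mg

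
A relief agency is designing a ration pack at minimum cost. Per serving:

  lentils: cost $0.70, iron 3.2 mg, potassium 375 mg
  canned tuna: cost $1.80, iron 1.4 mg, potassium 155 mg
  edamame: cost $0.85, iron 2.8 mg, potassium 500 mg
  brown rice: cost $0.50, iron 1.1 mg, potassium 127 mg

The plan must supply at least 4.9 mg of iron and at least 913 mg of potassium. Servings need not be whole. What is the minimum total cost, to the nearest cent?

An LP optimum is at a vertex; with two nutrient constraints at most two foods are used. Check each candidate.
lentils only: max(4.9/3.2, 913/375) = 2.435 servings → $1.70.
canned tuna only: max(4.9/1.4, 913/155) = 5.89 servings → $10.60.
edamame only: max(4.9/2.8, 913/500) = 1.826 servings → $1.55.
brown rice only: max(4.9/1.1, 913/127) = 7.189 servings → $3.59.
lentils + canned tuna: the both-tight solution has a negative serving — not a feasible corner.
lentils + edamame: intersection lies outside the first quadrant.
lentils + brown rice: intersection lies outside the first quadrant.
canned tuna + edamame: intersection lies outside the first quadrant.
canned tuna + brown rice with both targets exact would need a negative amount; discard.
edamame + brown rice: intersection lies outside the first quadrant.
Cheapest feasible corner: $1.55.

$1.55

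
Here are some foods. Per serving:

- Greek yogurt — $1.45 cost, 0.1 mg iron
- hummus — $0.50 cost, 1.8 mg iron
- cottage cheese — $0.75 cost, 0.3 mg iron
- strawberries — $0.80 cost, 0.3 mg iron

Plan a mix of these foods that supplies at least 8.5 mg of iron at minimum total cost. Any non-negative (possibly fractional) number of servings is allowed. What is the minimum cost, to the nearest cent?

$2.36

Cost per mg of iron: hummus $0.2778, cottage cheese $2.5000, strawberries $2.6667, Greek yogurt $14.5000.
With no serving limits, use only hummus: 8.5 mg / 1.8 mg = 4.722 servings × $0.50 = $2.36.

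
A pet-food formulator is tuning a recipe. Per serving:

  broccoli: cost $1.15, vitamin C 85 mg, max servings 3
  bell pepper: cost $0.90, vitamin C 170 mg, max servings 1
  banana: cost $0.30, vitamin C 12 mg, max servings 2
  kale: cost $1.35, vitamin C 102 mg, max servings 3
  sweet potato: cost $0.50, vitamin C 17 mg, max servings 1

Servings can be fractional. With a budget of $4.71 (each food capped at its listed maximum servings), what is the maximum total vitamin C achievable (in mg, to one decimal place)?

Vitamin C per dollar: bell pepper 188.9, kale 75.56, broccoli 73.91, banana 40, sweet potato 34.
Take 1 serving of bell pepper: spends $0.90, +170.0 mg vitamin C (running total 170.0 mg).
Take 2.822 servings of kale: spends $3.81, +287.9 mg vitamin C (running total 457.9 mg).
Filling greedily by vitamin C-per-dollar is optimal for one linear limit, giving 457.9 mg.

457.9 mg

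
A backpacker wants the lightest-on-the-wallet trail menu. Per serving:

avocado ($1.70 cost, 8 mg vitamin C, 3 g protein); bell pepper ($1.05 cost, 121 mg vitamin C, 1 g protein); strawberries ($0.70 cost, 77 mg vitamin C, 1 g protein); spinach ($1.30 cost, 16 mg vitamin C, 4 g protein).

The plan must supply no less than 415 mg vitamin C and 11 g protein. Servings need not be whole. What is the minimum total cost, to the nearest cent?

$5.48

The cheapest plan sits at a corner of the feasible region — with two constraints it uses at most two foods.
avocado only: max(415/8, 11/3) = 51.88 servings → $88.19.
bell pepper only: max(415/121, 11/1) = 11 servings → $11.55.
strawberries only: max(415/77, 11/1) = 11 servings → $7.70.
spinach only: max(415/16, 11/4) = 25.94 servings → $33.72.
avocado + bell pepper with both tight: 2.58 servings and 3.259 servings → $7.81.
avocado + strawberries with both tight: 1.937 servings and 5.188 servings → $6.93.
avocado + spinach with both targets exact would need a negative amount; discard.
bell pepper + strawberries: the both-tight solution has a negative serving — not a feasible corner.
bell pepper + spinach with both tight: 3.171 servings and 1.957 servings → $5.87.
strawberries + spinach with both tight: 5.082 servings and 1.479 servings → $5.48.
Cheapest feasible corner: $5.48.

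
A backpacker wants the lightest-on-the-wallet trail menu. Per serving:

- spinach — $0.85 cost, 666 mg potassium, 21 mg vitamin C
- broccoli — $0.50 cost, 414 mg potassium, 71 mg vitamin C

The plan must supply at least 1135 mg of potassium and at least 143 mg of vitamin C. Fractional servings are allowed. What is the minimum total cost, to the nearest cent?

$1.37

spinach only: max(1135/666, 143/21) = 6.81 servings → $5.79.
broccoli only: max(1135/414, 143/71) = 2.742 servings → $1.37.
spinach + broccoli with both tight: 0.5541 servings and 1.85 servings → $1.40.
So the least-cost plan costs $1.37.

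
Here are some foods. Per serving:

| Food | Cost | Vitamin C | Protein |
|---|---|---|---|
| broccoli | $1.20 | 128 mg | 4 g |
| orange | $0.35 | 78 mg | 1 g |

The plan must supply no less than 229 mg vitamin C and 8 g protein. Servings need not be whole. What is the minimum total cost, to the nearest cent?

For a min-cost LP with two ≥-constraints, a basic feasible solution has at most two positive variables.
broccoli only: max(229/128, 8/4) = 2 servings → $2.40.
orange only: max(229/78, 8/1) = 8 servings → $2.80.
broccoli + orange: the both-tight solution has a negative serving — not a feasible corner.
So the least-cost plan costs $2.40.

$2.40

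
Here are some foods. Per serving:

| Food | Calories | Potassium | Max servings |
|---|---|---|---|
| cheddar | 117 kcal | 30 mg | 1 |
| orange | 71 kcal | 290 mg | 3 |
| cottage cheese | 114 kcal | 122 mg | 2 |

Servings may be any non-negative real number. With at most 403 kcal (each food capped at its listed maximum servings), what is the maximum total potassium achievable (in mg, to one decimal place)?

1073.3 mg

Potassium per kcal: orange 4.085, cottage cheese 1.07, cheddar 0.2564.
Take 3 servings of orange: uses 213 kcal, +870.0 mg potassium (running total 870.0 mg).
Take 1.667 servings of cottage cheese: uses 190 kcal, +203.3 mg potassium (running total 1073.3 mg).
Greedy by best ratio exhausts the calories allowance optimally: 1073.3 mg.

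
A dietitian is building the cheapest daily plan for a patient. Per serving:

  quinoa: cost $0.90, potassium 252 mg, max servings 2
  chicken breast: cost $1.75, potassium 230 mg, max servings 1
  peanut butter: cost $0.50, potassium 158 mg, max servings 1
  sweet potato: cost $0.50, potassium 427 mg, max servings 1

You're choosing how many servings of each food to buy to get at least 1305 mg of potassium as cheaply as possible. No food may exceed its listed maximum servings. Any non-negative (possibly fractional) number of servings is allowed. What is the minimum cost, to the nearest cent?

$4.44

Cost per mg of potassium: sweet potato $0.0012, peanut butter $0.0032, quinoa $0.0036, chicken breast $0.0076.
Take 1 serving of sweet potato: +427.0 mg potassium for $0.50 (total $0.50, still need 878.0 mg).
Take 1 serving of peanut butter: +158.0 mg potassium for $0.50 (total $1.00, still need 720.0 mg).
Take 2 servings of quinoa: +504.0 mg potassium for $1.80 (total $2.80, still need 216.0 mg).
Take 0.9391 servings of chicken breast: +216.0 mg potassium for $1.64 (total $4.44, still need 0.0 mg).
Greedy by cheapest-per-mg is optimal for a single linear constraint, so the minimum cost is $4.44.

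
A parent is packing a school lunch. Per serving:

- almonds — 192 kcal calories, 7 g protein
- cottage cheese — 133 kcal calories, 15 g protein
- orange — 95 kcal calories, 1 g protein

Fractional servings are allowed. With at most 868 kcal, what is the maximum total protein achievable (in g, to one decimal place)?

97.9 g

Protein per kcal: cottage cheese 0.1128, almonds 0.03646, orange 0.01053.
With no serving limits, spend the whole calories allowance on cottage cheese: 868 kcal / 133 kcal × 15 g = 97.9 g.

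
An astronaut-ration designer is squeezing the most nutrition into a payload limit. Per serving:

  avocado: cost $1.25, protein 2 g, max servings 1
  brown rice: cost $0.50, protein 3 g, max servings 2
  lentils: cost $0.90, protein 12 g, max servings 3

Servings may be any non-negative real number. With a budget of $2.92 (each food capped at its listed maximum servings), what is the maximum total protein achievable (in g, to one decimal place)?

37.3 g

Protein per dollar: lentils 13.33, brown rice 6, avocado 1.6.
Take 3 servings of lentils: spends $2.70, +36.0 g protein (running total 36.0 g).
Take 0.44 servings of brown rice: spends $0.22, +1.3 g protein (running total 37.3 g).
Filling greedily by protein-per-dollar is optimal for one linear limit, giving 37.3 g.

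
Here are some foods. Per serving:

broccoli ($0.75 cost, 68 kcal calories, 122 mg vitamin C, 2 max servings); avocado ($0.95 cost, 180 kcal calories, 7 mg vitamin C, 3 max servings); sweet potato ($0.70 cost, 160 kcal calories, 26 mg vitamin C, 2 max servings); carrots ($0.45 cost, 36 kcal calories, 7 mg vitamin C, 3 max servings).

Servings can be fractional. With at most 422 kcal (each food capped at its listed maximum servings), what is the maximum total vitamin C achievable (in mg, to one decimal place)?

Vitamin C per kcal: broccoli 1.794, carrots 0.1944, sweet potato 0.1625, avocado 0.03889.
Take 2 servings of broccoli: uses 136 kcal, +244.0 mg vitamin C (running total 244.0 mg).
Take 3 servings of carrots: uses 108 kcal, +21.0 mg vitamin C (running total 265.0 mg).
Take 1.113 servings of sweet potato: uses 178 kcal, +28.9 mg vitamin C (running total 293.9 mg).
Filling greedily by vitamin C-per-kcal is optimal for one linear limit, giving 293.9 mg.

293.9 mg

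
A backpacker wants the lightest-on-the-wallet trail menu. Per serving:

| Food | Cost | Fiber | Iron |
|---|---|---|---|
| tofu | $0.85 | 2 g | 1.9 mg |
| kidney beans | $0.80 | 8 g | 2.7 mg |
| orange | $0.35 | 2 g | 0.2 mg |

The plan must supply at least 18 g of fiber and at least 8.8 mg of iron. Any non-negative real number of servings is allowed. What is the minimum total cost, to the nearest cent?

An LP optimum is at a vertex; with two nutrient constraints at most two foods are used. Check each candidate.
tofu only: max(18/2, 8.8/1.9) = 9 servings → $7.65.
kidney beans only: max(18/8, 8.8/2.7) = 3.259 servings → $2.61.
orange only: max(18/2, 8.8/0.2) = 44 servings → $15.40.
tofu + kidney beans with both tight: 2.224 servings and 1.694 servings → $3.25.
tofu + orange with both tight: 4.118 servings and 4.882 servings → $5.21.
kidney beans + orange with both targets exact would need a negative amount; discard.
The minimum over all feasible corners is $2.61.

$2.61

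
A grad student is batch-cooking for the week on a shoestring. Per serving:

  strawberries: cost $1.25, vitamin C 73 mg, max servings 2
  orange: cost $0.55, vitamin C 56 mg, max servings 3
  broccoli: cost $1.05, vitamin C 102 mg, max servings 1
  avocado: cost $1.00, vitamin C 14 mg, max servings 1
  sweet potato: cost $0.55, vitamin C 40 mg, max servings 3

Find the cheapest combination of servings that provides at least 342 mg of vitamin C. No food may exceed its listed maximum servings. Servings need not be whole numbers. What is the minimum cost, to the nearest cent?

Cost per mg of vitamin C: orange $0.0098, broccoli $0.0103, sweet potato $0.0138, strawberries $0.0171, avocado $0.0714.
Take 3 servings of orange: +168.0 mg vitamin C for $1.65 (total $1.65, still need 174.0 mg).
Take 1 serving of broccoli: +102.0 mg vitamin C for $1.05 (total $2.70, still need 72.0 mg).
Take 1.8 servings of sweet potato: +72.0 mg vitamin C for $0.99 (total $3.69, still need 0.0 mg).
Filling from the cheapest source first is optimal under one linear minimum: $3.69.

$3.69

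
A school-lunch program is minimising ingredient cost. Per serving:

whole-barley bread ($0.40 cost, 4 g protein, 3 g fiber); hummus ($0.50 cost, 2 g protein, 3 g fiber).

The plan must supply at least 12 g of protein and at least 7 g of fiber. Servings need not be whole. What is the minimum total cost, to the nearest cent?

$1.20

With two linear requirements the optimum uses one or two foods; enumerate the corners.
whole-barley bread only: max(12/4, 7/3) = 3 servings → $1.20.
hummus only: max(12/2, 7/3) = 6 servings → $3.00.
whole-barley bread + hummus: the both-tight solution has a negative serving — not a feasible corner.
The minimum over all feasible corners is $1.20.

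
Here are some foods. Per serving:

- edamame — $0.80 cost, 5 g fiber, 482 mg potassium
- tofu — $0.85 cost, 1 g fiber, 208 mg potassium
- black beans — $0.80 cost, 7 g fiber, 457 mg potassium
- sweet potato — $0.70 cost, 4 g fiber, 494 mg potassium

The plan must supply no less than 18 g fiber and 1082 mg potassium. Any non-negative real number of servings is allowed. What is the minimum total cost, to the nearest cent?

$2.06

At the optimum either one food covers both requirements or two foods hit both targets exactly; no other combination can be cheaper.
edamame only: max(18/5, 1082/482) = 3.6 servings → $2.88.
tofu only: max(18/1, 1082/208) = 18 servings → $15.30.
black beans only: max(18/7, 1082/457) = 2.571 servings → $2.06.
sweet potato only: max(18/4, 1082/494) = 4.5 servings → $3.15.
edamame + tofu: the both-tight solution has a negative serving — not a feasible corner.
edamame + black beans: the both-tight solution has a negative serving — not a feasible corner.
edamame + sweet potato with both targets exact would need a negative amount; discard.
tofu + black beans: intersection lies outside the first quadrant.
tofu + sweet potato: the both-tight solution has a negative serving — not a feasible corner.
black beans + sweet potato: intersection lies outside the first quadrant.
The minimum over all feasible corners is $2.06.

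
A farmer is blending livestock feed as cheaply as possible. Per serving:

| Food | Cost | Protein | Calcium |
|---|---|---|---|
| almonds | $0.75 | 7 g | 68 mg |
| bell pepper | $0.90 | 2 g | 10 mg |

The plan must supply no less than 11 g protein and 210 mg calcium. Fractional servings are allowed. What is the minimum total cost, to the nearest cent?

At the optimum either one food covers both requirements or two foods hit both targets exactly; no other combination can be cheaper.
almonds only: max(11/7, 210/68) = 3.088 servings → $2.32.
bell pepper only: max(11/2, 210/10) = 21 servings → $18.90.
almonds + bell pepper: the both-tight solution has a negative serving — not a feasible corner.
The minimum over all feasible corners is $2.32.

$2.32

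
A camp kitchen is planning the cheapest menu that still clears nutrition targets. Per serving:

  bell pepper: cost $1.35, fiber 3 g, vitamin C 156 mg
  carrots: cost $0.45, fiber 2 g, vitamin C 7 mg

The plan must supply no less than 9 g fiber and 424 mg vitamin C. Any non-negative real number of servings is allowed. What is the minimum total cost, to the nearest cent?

$3.85

With two linear requirements the optimum uses one or two foods; enumerate the corners.
bell pepper only: max(9/3, 424/156) = 3 servings → $4.05.
carrots only: max(9/2, 424/7) = 60.57 servings → $27.26.
bell pepper + carrots with both tight: 2.698 servings and 0.4536 servings → $3.85.
Cheapest feasible corner: $3.85.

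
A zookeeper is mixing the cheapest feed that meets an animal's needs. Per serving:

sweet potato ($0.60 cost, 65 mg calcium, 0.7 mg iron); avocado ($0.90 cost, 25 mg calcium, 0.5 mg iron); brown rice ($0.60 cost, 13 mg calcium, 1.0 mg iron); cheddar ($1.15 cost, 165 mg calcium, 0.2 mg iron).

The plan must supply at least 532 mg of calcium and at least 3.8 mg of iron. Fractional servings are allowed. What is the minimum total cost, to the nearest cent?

$4.45

Check every corner: each single food scaled to meet both minima, and each pair solved so both constraints bind.
sweet potato only: max(532/65, 3.8/0.7) = 8.185 servings → $4.91.
avocado only: max(532/25, 3.8/0.5) = 21.28 servings → $19.15.
brown rice only: max(532/13, 3.8/1.0) = 40.92 servings → $24.55.
cheddar only: max(532/165, 3.8/0.2) = 19 servings → $21.85.
sweet potato + avocado with both targets exact would need a negative amount; discard.
sweet potato + brown rice: the both-tight solution has a negative serving — not a feasible corner.
sweet potato + cheddar with both tight: 5.079 servings and 1.223 servings → $4.45.
avocado + brown rice with both targets exact would need a negative amount; discard.
avocado + cheddar with both tight: 6.717 servings and 2.206 servings → $8.58.
brown rice + cheddar with both tight: 3.206 servings and 2.972 servings → $5.34.
Cheapest feasible corner: $4.45.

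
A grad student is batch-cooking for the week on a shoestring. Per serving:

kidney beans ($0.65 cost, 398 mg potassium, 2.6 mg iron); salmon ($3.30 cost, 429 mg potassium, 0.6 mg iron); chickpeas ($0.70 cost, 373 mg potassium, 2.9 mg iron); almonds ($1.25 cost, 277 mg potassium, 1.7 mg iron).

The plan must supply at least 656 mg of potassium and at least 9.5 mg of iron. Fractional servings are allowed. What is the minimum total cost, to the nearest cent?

$2.29

A basic optimal solution has at most two foods positive. Try each food alone and each pair with both targets met exactly.
kidney beans only: max(656/398, 9.5/2.6) = 3.654 servings → $2.38.
salmon only: max(656/429, 9.5/0.6) = 15.83 servings → $52.25.
chickpeas only: max(656/373, 9.5/2.9) = 3.276 servings → $2.29.
almonds only: max(656/277, 9.5/1.7) = 5.588 servings → $6.99.
kidney beans + salmon: intersection lies outside the first quadrant.
kidney beans + chickpeas with both targets exact would need a negative amount; discard.
kidney beans + almonds with both targets exact would need a negative amount; discard.
salmon + chickpeas: intersection lies outside the first quadrant.
salmon + almonds: the both-tight solution has a negative serving — not a feasible corner.
chickpeas + almonds: intersection lies outside the first quadrant.
Cheapest feasible corner: $2.29.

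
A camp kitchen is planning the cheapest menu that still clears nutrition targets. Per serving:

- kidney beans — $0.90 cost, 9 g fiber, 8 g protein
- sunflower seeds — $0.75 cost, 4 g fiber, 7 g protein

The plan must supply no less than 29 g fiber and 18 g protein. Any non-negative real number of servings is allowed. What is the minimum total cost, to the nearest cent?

$2.90

An LP optimum is at a vertex; with two nutrient constraints at most two foods are used. Check each candidate.
kidney beans only: max(29/9, 18/8) = 3.222 servings → $2.90.
sunflower seeds only: max(29/4, 18/7) = 7.25 servings → $5.44.
kidney beans + sunflower seeds: intersection lies outside the first quadrant.
The minimum over all feasible corners is $2.90.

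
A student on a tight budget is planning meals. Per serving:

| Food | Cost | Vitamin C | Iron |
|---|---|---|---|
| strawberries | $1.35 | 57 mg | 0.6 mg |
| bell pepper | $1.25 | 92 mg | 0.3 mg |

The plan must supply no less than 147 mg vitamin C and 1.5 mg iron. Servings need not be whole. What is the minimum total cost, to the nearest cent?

The cheapest plan sits at a corner of the feasible region — with two constraints it uses at most two foods.
strawberries only: max(147/57, 1.5/0.6) = 2.579 servings → $3.48.
bell pepper only: max(147/92, 1.5/0.3) = 5 servings → $6.25.
strawberries + bell pepper with both tight: 2.465 servings and 0.07087 servings → $3.42.
Cheapest feasible corner: $3.42.

$3.42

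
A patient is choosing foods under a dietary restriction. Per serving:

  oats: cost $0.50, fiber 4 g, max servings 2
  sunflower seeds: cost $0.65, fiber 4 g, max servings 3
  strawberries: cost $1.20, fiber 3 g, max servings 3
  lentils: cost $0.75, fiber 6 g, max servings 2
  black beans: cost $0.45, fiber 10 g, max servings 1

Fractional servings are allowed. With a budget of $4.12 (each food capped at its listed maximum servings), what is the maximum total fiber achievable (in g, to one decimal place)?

Fiber per dollar: black beans 22.22, oats 8, lentils 8, sunflower seeds 6.154, strawberries 2.5.
Take 1 serving of black beans: spends $0.45, +10.0 g fiber (running total 10.0 g).
Take 2 servings of oats: spends $1.00, +8.0 g fiber (running total 18.0 g).
Take 2 servings of lentils: spends $1.50, +12.0 g fiber (running total 30.0 g).
Take 1.8 servings of sunflower seeds: spends $1.17, +7.2 g fiber (running total 37.2 g).
Filling greedily by fiber-per-dollar is optimal for one linear limit, giving 37.2 g.

37.2 g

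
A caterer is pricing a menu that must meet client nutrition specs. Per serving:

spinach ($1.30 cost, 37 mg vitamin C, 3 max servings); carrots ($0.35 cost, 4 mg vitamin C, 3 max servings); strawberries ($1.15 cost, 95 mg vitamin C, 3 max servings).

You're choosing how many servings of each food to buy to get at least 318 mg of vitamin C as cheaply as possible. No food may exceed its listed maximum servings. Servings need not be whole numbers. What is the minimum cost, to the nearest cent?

Cost per mg of vitamin C: strawberries $0.0121, spinach $0.0351, carrots $0.0875.
Take 3 servings of strawberries: +285.0 mg vitamin C for $3.45 (total $3.45, still need 33.0 mg).
Take 0.8919 servings of spinach: +33.0 mg vitamin C for $1.16 (total $4.61, still need 0.0 mg).
Greedy by cheapest-per-mg is optimal for a single linear constraint, so the minimum cost is $4.61.

$4.61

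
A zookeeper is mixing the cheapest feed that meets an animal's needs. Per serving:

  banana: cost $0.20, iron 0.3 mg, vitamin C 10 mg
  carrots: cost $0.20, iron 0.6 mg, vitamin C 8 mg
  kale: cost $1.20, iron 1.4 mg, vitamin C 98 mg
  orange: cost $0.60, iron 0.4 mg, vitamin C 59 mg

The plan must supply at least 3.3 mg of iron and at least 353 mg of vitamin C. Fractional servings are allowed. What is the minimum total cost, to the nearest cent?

$3.79

Minimising a linear cost over {iron ≥ 3.3, vitamin C ≥ 353, servings ≥ 0} — the optimum is at a vertex, using one or two foods.
banana only: max(3.3/0.3, 353/10) = 35.3 servings → $7.06.
carrots only: max(3.3/0.6, 353/8) = 44.12 servings → $8.82.
kale only: max(3.3/1.4, 353/98) = 3.602 servings → $4.32.
orange only: max(3.3/0.4, 353/59) = 8.25 servings → $4.95.
banana + carrots: the both-tight solution has a negative serving — not a feasible corner.
banana + kale: the both-tight solution has a negative serving — not a feasible corner.
banana + orange with both tight: 3.905 servings and 5.321 servings → $3.97.
carrots + kale with both targets exact would need a negative amount; discard.
carrots + orange with both tight: 1.661 servings and 5.758 servings → $3.79.
kale + orange with both tight: 1.233 servings and 3.935 servings → $3.84.
So the least-cost plan costs $3.79.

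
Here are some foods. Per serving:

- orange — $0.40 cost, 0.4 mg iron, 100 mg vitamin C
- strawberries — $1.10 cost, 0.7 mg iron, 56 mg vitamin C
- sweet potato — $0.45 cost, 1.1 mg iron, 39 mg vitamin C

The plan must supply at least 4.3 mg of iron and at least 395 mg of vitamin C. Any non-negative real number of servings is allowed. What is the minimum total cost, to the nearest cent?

At the optimum either one food covers both requirements or two foods hit both targets exactly; no other combination can be cheaper.
orange only: max(4.3/0.4, 395/100) = 10.75 servings → $4.30.
strawberries only: max(4.3/0.7, 395/56) = 7.054 servings → $7.76.
sweet potato only: max(4.3/1.1, 395/39) = 10.13 servings → $4.56.
orange + strawberries with both tight: 0.75 servings and 5.714 servings → $6.59.
orange + sweet potato with both tight: 2.826 servings and 2.881 servings → $2.43.
strawberries + sweet potato: the both-tight solution has a negative serving — not a feasible corner.
Cheapest feasible corner: $2.43.

$2.43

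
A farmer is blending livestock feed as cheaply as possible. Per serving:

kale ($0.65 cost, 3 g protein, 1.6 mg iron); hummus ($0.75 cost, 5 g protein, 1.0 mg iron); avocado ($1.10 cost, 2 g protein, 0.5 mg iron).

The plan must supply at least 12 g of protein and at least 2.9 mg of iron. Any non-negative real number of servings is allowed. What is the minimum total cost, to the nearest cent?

The cheapest plan sits at a corner of the feasible region — with two constraints it uses at most two foods.
kale only: max(12/3, 2.9/1.6) = 4 servings → $2.60.
hummus only: max(12/5, 2.9/1.0) = 2.9 servings → $2.17.
avocado only: max(12/2, 2.9/0.5) = 6 servings → $6.60.
kale + hummus with both tight: 0.5 servings and 2.1 servings → $1.90.
kale + avocado with both targets exact would need a negative amount; discard.
hummus + avocado with both tight: 0.4 servings and 5 servings → $5.80.
The minimum over all feasible corners is $1.90.

$1.90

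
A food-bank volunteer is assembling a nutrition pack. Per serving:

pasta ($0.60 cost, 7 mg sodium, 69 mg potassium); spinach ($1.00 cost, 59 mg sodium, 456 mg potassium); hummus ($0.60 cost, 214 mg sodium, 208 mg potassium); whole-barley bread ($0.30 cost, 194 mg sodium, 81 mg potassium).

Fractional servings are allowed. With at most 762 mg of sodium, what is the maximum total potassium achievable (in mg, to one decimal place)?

7511.1 mg

Potassium per mg sodium: pasta 9.857, spinach 7.729, hummus 0.972, whole-barley bread 0.4175.
With no serving limits, spend the whole sodium allowance on pasta: 762 mg / 7 mg × 69 mg = 7511.1 mg.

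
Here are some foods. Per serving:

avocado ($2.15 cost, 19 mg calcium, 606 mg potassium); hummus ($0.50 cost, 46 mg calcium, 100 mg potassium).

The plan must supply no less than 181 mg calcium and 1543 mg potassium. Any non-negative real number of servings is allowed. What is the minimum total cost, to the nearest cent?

$5.92

Compare the cost at each extreme point of the feasible region.
avocado only: max(181/19, 1543/606) = 9.526 servings → $20.48.
hummus only: max(181/46, 1543/100) = 15.43 servings → $7.71.
avocado + hummus with both tight: 2.036 servings and 3.094 servings → $5.92.
The minimum over all feasible corners is $5.92.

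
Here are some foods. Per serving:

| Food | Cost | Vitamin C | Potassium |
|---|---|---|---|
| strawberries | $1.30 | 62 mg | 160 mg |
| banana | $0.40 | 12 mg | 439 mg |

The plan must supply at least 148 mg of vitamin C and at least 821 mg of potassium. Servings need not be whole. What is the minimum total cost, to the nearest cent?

$3.26

Check every corner: each single food scaled to meet both minima, and each pair solved so both constraints bind.
strawberries only: max(148/62, 821/160) = 5.131 servings → $6.67.
banana only: max(148/12, 821/439) = 12.33 servings → $4.93.
strawberries + banana with both tight: 2.179 servings and 1.076 servings → $3.26.
Cheapest feasible corner: $3.26.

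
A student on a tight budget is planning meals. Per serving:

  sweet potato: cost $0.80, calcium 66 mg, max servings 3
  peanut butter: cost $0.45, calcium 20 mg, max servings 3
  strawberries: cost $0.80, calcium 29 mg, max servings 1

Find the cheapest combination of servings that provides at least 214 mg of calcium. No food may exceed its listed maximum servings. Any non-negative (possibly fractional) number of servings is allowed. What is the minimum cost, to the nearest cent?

Cost per mg of calcium: sweet potato $0.0121, peanut butter $0.0225, strawberries $0.0276.
Take 3 servings of sweet potato: +198.0 mg calcium for $2.40 (total $2.40, still need 16.0 mg).
Take 0.8 servings of peanut butter: +16.0 mg calcium for $0.36 (total $2.76, still need 0.0 mg).
Filling from the cheapest source first is optimal under one linear minimum: $2.76.

$2.76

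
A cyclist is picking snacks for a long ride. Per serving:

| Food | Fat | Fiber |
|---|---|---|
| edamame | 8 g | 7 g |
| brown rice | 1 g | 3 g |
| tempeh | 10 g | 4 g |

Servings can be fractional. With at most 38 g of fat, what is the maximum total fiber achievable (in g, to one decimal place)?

Fiber per g fat: brown rice 3, edamame 0.875, tempeh 0.4.
With no serving limits, spend the whole fat allowance on brown rice: 38 g / 1 g × 3 g = 114.0 g.

114.0 g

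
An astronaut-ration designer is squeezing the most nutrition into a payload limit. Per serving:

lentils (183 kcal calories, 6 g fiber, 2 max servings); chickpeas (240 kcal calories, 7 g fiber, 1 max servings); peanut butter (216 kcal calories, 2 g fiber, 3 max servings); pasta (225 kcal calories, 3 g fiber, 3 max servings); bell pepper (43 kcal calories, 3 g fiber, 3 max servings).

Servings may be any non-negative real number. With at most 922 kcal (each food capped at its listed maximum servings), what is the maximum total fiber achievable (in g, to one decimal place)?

30.5 g

Fiber per kcal: bell pepper 0.06977, lentils 0.03279, chickpeas 0.02917, pasta 0.01333, peanut butter 0.009259.
Take 3 servings of bell pepper: uses 129 kcal, +9.0 g fiber (running total 9.0 g).
Take 2 servings of lentils: uses 366 kcal, +12.0 g fiber (running total 21.0 g).
Take 1 serving of chickpeas: uses 240 kcal, +7.0 g fiber (running total 28.0 g).
Take 0.8311 servings of pasta: uses 187 kcal, +2.5 g fiber (running total 30.5 g).
Greedy by best ratio exhausts the calories allowance optimally: 30.5 g.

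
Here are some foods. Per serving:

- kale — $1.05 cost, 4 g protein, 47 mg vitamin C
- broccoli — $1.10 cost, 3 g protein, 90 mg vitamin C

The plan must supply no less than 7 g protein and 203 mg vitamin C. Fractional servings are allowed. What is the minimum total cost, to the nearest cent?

Check every corner: each single food scaled to meet both minima, and each pair solved so both constraints bind.
kale only: max(7/4, 203/47) = 4.319 servings → $4.54.
broccoli only: max(7/3, 203/90) = 2.333 servings → $2.57.
kale + broccoli with both tight: 0.09589 servings and 2.205 servings → $2.53.
So the least-cost plan costs $2.53.

$2.53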